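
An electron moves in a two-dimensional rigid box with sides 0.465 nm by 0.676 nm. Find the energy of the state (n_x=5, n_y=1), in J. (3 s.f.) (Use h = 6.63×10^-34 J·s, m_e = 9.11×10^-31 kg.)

For a 2D rectangular well E = (h²/8m_e)·Σ n_i²/L_i² = (6.63×10^-34)²/(8·9.11×10^-31) · [5²/(0.465 nm)² + 1²/(0.676 nm)²].
Evaluating gives E = 7.11×10^-18 J.

E = 7.11×10^-18 J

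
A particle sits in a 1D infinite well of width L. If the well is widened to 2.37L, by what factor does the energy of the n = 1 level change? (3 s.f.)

0.178

E_n ∝ 1/L², so the energy scales by 1/2.37² = 0.178.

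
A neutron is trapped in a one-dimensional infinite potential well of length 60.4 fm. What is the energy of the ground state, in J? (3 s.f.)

E_1 = 8.98×10^-15 J

For an infinite well E_n = n²h²/(8m_nL²), so E_1 = h²/(8m_nL²) = (6.626×10^-34)²/(8·1.675×10^-27·(6.04×10^-14 m)²) = 8.981×10^-15 J.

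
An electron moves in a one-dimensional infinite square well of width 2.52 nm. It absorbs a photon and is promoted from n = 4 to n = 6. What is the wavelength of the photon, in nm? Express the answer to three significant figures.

E_1 = h²/(8m_eL²) = 9.487×10^-21 J, so ΔE = (6² − 4²)E_1 = 1.897×10^-19 J.
λ = hc/ΔE = (6.626×10^-34·2.998×10^8)/1.897×10^-19 = 1.05×10^-6 m = 1.05×10^3 nm.

λ = 1.05×10^3 nm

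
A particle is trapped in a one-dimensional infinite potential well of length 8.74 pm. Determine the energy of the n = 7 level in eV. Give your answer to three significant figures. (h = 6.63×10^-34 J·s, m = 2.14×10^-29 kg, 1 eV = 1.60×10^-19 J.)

E_7 = 1.03×10^4 eV

For an infinite well E_n = n²h²/(8mL²), so E_1 = h²/(8mL²) = (6.63×10^-34)²/(8·2.14×10^-29·(8.74×10^-12 m)²) = 3.361×10^-17 J.
Then E_7 = 7²·E_1 = 49·3.361×10^-17 J = 1.647×10^-15 J.
Converting, E_7 = 1.647×10^-15 J / (1.60×10^-19 J/eV) = 1.03×10^4 eV.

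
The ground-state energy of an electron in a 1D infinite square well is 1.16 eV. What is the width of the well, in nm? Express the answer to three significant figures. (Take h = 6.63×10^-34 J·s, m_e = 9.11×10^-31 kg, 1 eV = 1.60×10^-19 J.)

L = 0.570 nm

From E_n = n²h²/(8m_eL²), L = n·h/√(8m_eE_n).
E_1 = 1.16 eV = 1.856×10^-19 J, so L = 1·6.63×10^-34/√(8·9.11×10^-31·1.856×10^-19) = 5.70×10^-10 m = 0.570 nm.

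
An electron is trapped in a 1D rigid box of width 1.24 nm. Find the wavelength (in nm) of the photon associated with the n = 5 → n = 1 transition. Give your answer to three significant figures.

E_1 = h²/(8m_eL²) = 3.918×10^-20 J, so ΔE = (5² − 1²)E_1 = 9.403×10^-19 J.
λ = hc/ΔE = (6.626×10^-34·2.998×10^8)/9.403×10^-19 = 2.11×10^-7 m = 211 nm.

λ = 211 nm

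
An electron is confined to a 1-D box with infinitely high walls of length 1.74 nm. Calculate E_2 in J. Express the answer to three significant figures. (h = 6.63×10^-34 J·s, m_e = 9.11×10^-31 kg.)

For an infinite well E_n = n²h²/(8m_eL²), so E_1 = h²/(8m_eL²) = (6.63×10^-34)²/(8·9.11×10^-31·(1.74×10^-9 m)²) = 1.992×10^-20 J.
Then E_2 = 2²·E_1 = 4·1.992×10^-20 J = 7.97×10^-20 J.

E_2 = 7.97×10^-20 J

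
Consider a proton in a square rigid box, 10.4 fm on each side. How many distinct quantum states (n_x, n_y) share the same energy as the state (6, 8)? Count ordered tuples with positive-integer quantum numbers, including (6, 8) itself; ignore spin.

The level has n_x² + n_y² = 100. The ordered positive-integer solutions are (6, 8), (8, 6).
That gives 2 states.

degeneracy = 2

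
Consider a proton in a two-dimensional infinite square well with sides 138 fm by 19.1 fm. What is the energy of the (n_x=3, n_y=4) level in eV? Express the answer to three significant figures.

For a 2D rectangular well E = (h²/8m_p)·Σ n_i²/L_i² = (6.626×10^-34)²/(8·1.673×10^-27) · [3²/(138 fm)² + 4²/(19.1 fm)²].
Evaluating gives E = 1.454×10^-12 J = 9.08×10^6 eV.

E = 9.08×10^6 eV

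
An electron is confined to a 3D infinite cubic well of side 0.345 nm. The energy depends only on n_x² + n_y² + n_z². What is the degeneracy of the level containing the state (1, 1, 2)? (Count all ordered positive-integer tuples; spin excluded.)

The level has n_x² + n_y² + n_z² = 6. The ordered positive-integer solutions are (1, 1, 2), (1, 2, 1), (2, 1, 1).
That gives 3 states.

degeneracy = 3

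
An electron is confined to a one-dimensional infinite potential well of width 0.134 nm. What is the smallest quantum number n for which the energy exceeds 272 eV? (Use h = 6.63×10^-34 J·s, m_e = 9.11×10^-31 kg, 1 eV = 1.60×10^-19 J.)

E_1 = h²/(8m_eL²) = 3.359×10^-18 J = 20.99 eV.
Need n² > 272/20.99 = 12.96, i.e. n > 3.600.
The smallest integer satisfying this is n = 4.

n = 4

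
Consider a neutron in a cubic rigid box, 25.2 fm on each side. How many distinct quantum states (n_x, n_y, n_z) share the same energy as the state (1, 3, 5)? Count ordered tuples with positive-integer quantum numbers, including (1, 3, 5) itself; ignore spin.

degeneracy = 6

The level has n_x² + n_y² + n_z² = 35. The ordered positive-integer solutions are (1, 3, 5), (1, 5, 3), (3, 1, 5), (3, 5, 1), (5, 1, 3), (5, 3, 1).
That gives 6 states.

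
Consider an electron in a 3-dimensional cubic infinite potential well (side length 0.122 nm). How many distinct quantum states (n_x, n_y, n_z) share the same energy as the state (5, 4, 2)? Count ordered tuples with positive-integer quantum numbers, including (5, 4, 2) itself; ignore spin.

The level has n_x² + n_y² + n_z² = 45. The ordered positive-integer solutions are (2, 4, 5), (2, 5, 4), (4, 2, 5), (4, 5, 2), (5, 2, 4), (5, 4, 2).
That gives 6 states.

degeneracy = 6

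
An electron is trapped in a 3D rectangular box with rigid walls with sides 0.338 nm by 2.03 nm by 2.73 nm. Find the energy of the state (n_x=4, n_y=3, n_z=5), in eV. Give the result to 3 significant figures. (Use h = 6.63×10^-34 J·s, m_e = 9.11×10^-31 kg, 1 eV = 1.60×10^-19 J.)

E = 54.9 eV

For a 3D rectangular well E = (h²/8m_e)·Σ n_i²/L_i² = (6.63×10^-34)²/(8·9.11×10^-31) · [4²/(0.338 nm)² + 3²/(2.03 nm)² + 5²/(2.73 nm)²].
Evaluating gives E = 8.781×10^-18 J = 54.9 eV.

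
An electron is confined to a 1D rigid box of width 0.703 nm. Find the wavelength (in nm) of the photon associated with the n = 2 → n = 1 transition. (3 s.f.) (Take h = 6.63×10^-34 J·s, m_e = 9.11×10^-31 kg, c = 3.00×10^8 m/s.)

E_1 = h²/(8m_eL²) = 1.220×10^-19 J, so ΔE = (2² − 1²)E_1 = 3.660×10^-19 J.
λ = hc/ΔE = (6.63×10^-34·3.00×10^8)/3.660×10^-19 = 5.43×10^-7 m = 543 nm.

λ = 543 nm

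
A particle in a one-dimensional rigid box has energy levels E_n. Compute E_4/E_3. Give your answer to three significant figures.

1.78

E_n ∝ n², so E_4/E_3 = 4²/3² = 16/9 = 1.78.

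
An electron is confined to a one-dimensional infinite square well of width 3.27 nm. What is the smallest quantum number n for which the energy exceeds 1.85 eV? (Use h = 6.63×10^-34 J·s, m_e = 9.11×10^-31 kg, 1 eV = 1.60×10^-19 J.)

E_1 = h²/(8m_eL²) = 5.641×10^-21 J = 0.03526 eV.
Need n² > 1.85/0.03526 = 52.47, i.e. n > 7.244.
The smallest integer satisfying this is n = 8.

n = 8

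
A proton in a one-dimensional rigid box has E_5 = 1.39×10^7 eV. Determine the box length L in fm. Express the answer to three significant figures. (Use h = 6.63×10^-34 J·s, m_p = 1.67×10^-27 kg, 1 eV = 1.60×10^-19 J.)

From E_n = n²h²/(8m_pL²), L = n·h/√(8m_pE_n).
E_5 = 1.39×10^7 eV = 2.224×10^-12 J, so L = 5·6.63×10^-34/√(8·1.67×10^-27·2.224×10^-12) = 1.92×10^-14 m = 19.2 fm.

L = 19.2 fm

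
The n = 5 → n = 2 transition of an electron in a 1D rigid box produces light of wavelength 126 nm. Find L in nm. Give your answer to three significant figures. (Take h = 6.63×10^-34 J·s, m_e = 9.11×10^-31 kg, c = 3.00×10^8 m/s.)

L = 0.896 nm

The photon carries ΔE = hc/λ = 6.63×10^-34·3.00×10^8/1.26×10^-7 m = 1.579×10^-18 J.
Since ΔE = (5² − 2²)E_1, E_1 = 7.519×10^-20 J, and L = h/√(8m_eE_1) = 8.96×10^-10 m = 0.896 nm.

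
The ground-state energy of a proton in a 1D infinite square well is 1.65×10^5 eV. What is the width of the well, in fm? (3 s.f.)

From E_n = n²h²/(8m_pL²), L = n·h/√(8m_pE_n).
E_1 = 1.65×10^5 eV = 2.643×10^-14 J, so L = 1·6.626×10^-34/√(8·1.673×10^-27·2.643×10^-14) = 3.52×10^-14 m = 35.2 fm.

L = 35.2 fm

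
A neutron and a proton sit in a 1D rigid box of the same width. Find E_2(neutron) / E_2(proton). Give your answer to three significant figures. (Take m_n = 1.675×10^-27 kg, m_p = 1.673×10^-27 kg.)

E_n ∝ 1/m at fixed n and L, so the ratio is m_p/m_n = 1.673×10^-27/1.675×10^-27 = 0.999.

0.999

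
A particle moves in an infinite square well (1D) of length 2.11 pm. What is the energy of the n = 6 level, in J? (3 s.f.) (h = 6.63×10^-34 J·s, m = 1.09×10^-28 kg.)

For an infinite well E_n = n²h²/(8mL²), so E_1 = h²/(8mL²) = (6.63×10^-34)²/(8·1.09×10^-28·(2.11×10^-12 m)²) = 1.132×10^-16 J.
Then E_6 = 6²·E_1 = 36·1.132×10^-16 J = 4.08×10^-15 J.

E_6 = 4.08×10^-15 J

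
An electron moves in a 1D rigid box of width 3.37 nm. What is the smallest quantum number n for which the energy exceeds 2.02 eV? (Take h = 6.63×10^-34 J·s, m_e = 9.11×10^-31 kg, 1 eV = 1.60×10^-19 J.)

E_1 = h²/(8m_eL²) = 5.311×10^-21 J = 0.03319 eV.
Need n² > 2.02/0.03319 = 60.86, i.e. n > 7.801.
The smallest integer satisfying this is n = 8.

n = 8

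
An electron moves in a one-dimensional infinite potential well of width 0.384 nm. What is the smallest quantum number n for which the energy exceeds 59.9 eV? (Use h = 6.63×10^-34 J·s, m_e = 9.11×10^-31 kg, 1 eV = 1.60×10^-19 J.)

E_1 = h²/(8m_eL²) = 4.090×10^-19 J = 2.556 eV.
Need n² > 59.9/2.556 = 23.44, i.e. n > 4.841.
The smallest integer satisfying this is n = 5.

n = 5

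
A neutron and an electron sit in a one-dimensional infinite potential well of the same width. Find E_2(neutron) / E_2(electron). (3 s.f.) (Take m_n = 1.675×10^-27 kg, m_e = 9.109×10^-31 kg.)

5.44×10^-4

E_n ∝ 1/m at fixed n and L, so the ratio is m_e/m_n = 9.109×10^-31/1.675×10^-27 = 5.44×10^-4.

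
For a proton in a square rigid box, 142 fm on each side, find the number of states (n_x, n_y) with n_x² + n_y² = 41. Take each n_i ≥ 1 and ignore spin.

degeneracy = 2

The level has n_x² + n_y² = 41. The ordered positive-integer solutions are (4, 5), (5, 4).
That gives 2 states.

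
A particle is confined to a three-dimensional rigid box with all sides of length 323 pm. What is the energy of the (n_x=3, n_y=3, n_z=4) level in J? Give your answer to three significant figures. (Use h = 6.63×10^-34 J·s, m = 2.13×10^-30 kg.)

For a 3D rectangular well E = (h²/8m)·Σ n_i²/L_i² = (6.63×10^-34)²/(8·2.13×10^-30) · [3²/(323 pm)² + 3²/(323 pm)² + 4²/(323 pm)²].
Evaluating gives E = 8.41×10^-18 J.

E = 8.41×10^-18 J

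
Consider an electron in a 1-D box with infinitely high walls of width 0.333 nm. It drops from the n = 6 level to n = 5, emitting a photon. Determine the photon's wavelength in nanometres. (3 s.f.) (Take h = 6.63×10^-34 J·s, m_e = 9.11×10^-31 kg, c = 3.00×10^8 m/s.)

λ = 33.2 nm

E_1 = h²/(8m_eL²) = 5.439×10^-19 J, so ΔE = (6² − 5²)E_1 = 5.983×10^-18 J.
λ = hc/ΔE = (6.63×10^-34·3.00×10^8)/5.983×10^-18 = 3.32×10^-8 m = 33.2 nm.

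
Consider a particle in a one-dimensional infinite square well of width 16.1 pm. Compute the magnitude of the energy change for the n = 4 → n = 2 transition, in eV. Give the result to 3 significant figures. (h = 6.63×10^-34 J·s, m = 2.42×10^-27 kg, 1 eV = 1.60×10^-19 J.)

E_1 = h²/(8mL²) = 8.759×10^-20 J.
|ΔE| = |4² − 2²|·E_1 = 12·8.759×10^-20 J = 1.051×10^-18 J = 6.57 eV.

|ΔE| = 6.57 eV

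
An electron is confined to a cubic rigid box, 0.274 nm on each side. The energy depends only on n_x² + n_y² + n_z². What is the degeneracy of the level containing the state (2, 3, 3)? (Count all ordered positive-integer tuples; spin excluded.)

The level has n_x² + n_y² + n_z² = 22. The ordered positive-integer solutions are (2, 3, 3), (3, 2, 3), (3, 3, 2).
That gives 3 states.

degeneracy = 3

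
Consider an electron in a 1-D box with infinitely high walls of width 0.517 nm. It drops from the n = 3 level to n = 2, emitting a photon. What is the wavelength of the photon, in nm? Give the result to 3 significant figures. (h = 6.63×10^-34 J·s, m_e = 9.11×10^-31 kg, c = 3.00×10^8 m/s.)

E_1 = h²/(8m_eL²) = 2.257×10^-19 J, so ΔE = (3² − 2²)E_1 = 1.128×10^-18 J.
λ = hc/ΔE = (6.63×10^-34·3.00×10^8)/1.128×10^-18 = 1.76×10^-7 m = 176 nm.

λ = 176 nm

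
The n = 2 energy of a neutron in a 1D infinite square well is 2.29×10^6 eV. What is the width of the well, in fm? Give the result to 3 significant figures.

L = 18.9 fm

From E_n = n²h²/(8m_nL²), L = n·h/√(8m_nE_n).
E_2 = 2.29×10^6 eV = 3.669×10^-13 J, so L = 2·6.626×10^-34/√(8·1.675×10^-27·3.669×10^-13) = 1.89×10^-14 m = 18.9 fm.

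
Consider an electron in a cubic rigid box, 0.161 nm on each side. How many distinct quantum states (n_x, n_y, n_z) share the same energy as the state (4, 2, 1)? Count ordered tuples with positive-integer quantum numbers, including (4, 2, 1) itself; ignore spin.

The level has n_x² + n_y² + n_z² = 21. The ordered positive-integer solutions are (1, 2, 4), (1, 4, 2), (2, 1, 4), (2, 4, 1), (4, 1, 2), (4, 2, 1).
That gives 6 states.

degeneracy = 6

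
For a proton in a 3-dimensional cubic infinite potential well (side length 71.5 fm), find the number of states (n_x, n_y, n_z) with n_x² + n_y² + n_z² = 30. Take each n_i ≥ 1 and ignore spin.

The level has n_x² + n_y² + n_z² = 30. The ordered positive-integer solutions are (1, 2, 5), (1, 5, 2), (2, 1, 5), (2, 5, 1), (5, 1, 2), (5, 2, 1).
That gives 6 states.

degeneracy = 6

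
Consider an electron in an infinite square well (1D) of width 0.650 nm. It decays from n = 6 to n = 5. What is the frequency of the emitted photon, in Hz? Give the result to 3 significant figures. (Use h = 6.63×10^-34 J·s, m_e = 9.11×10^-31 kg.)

f = 2.37×10^15 Hz

E_1 = h²/(8m_eL²) = 1.428×10^-19 J and ΔE = (6² − 5²)E_1 = 1.571×10^-18 J.
f = ΔE/h = 1.571×10^-18/6.63×10^-34 = 2.37×10^15 Hz.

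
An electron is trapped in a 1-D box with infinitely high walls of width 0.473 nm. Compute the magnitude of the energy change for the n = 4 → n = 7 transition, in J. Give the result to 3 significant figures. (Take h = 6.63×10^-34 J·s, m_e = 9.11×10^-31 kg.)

E_1 = h²/(8m_eL²) = 2.696×10^-19 J.
|ΔE| = |4² − 7²|·E_1 = 33·2.696×10^-19 J = 8.90×10^-18 J.

|ΔE| = 8.90×10^-18 J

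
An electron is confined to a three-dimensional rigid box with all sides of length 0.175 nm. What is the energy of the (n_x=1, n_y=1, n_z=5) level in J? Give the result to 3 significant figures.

E = 5.31×10^-17 J

For a 3D rectangular well E = (h²/8m_e)·Σ n_i²/L_i² = (6.626×10^-34)²/(8·9.109×10^-31) · [1²/(0.175 nm)² + 1²/(0.175 nm)² + 5²/(0.175 nm)²].
Evaluating gives E = 5.31×10^-17 J.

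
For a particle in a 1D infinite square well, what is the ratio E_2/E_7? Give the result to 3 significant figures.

0.0816

E_n ∝ n², so E_2/E_7 = 2²/7² = 4/49 = 0.0816.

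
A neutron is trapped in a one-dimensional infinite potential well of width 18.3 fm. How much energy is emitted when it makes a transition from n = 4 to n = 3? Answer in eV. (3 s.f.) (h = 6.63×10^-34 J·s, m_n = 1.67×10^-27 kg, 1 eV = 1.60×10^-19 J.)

E_1 = h²/(8m_nL²) = 9.825×10^-14 J.
|ΔE| = |4² − 3²|·E_1 = 7·9.825×10^-14 J = 6.877×10^-13 J = 4.30×10^6 eV.

|ΔE| = 4.30×10^6 eV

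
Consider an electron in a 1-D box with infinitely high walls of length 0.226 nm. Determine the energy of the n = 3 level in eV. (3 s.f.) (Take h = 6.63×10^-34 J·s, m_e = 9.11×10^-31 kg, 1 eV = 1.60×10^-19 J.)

For an infinite well E_n = n²h²/(8m_eL²), so E_1 = h²/(8m_eL²) = (6.63×10^-34)²/(8·9.11×10^-31·(2.26×10^-10 m)²) = 1.181×10^-18 J.
Then E_3 = 3²·E_1 = 9·1.181×10^-18 J = 1.063×10^-17 J.
Converting, E_3 = 1.063×10^-17 J / (1.60×10^-19 J/eV) = 66.4 eV.

E_3 = 66.4 eV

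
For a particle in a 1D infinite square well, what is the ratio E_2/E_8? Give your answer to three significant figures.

E_n ∝ n², so E_2/E_8 = 2²/8² = 4/64 = 0.0625.

0.0625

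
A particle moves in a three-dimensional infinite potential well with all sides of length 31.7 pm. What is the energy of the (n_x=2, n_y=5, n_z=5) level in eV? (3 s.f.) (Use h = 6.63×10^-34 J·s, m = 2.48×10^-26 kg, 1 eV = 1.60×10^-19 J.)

For a 3D rectangular well E = (h²/8m)·Σ n_i²/L_i² = (6.63×10^-34)²/(8·2.48×10^-26) · [2²/(31.7 pm)² + 5²/(31.7 pm)² + 5²/(31.7 pm)²].
Evaluating gives E = 1.191×10^-19 J = 0.744 eV.

E = 0.744 eV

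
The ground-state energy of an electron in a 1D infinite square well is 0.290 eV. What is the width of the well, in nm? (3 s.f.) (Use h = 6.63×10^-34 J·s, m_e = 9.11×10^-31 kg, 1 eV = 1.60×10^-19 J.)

L = 1.14 nm

From E_n = n²h²/(8m_eL²), L = n·h/√(8m_eE_n).
E_1 = 0.290 eV = 4.640×10^-20 J, so L = 1·6.63×10^-34/√(8·9.11×10^-31·4.640×10^-20) = 1.14×10^-9 m = 1.14 nm.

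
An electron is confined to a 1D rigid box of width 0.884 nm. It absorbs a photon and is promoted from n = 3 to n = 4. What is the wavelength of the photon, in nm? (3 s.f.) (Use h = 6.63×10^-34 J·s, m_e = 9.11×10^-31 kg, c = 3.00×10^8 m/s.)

λ = 368 nm

E_1 = h²/(8m_eL²) = 7.718×10^-20 J, so ΔE = (4² − 3²)E_1 = 5.403×10^-19 J.
λ = hc/ΔE = (6.63×10^-34·3.00×10^8)/5.403×10^-19 = 3.68×10^-7 m = 368 nm.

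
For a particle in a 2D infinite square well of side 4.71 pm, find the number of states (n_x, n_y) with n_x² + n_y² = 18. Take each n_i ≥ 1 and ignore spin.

degeneracy = 1

The level has n_x² + n_y² = 18. The ordered positive-integer solutions are (3, 3).
That gives 1 state.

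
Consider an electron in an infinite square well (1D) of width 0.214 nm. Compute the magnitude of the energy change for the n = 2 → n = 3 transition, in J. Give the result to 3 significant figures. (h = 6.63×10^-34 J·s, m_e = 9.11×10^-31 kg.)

|ΔE| = 6.59×10^-18 J

E_1 = h²/(8m_eL²) = 1.317×10^-18 J.
|ΔE| = |2² − 3²|·E_1 = 5·1.317×10^-18 J = 6.59×10^-18 J.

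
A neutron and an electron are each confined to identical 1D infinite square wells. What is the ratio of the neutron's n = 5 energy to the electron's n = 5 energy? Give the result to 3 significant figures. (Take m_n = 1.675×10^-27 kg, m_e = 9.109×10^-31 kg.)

5.44×10^-4

E_n ∝ 1/m at fixed n and L, so the ratio is m_e/m_n = 9.109×10^-31/1.675×10^-27 = 5.44×10^-4.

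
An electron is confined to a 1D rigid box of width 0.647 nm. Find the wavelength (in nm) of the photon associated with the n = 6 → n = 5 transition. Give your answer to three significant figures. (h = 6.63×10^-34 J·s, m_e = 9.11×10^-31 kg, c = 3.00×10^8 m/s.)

E_1 = h²/(8m_eL²) = 1.441×10^-19 J, so ΔE = (6² − 5²)E_1 = 1.585×10^-18 J.
λ = hc/ΔE = (6.63×10^-34·3.00×10^8)/1.585×10^-18 = 1.25×10^-7 m = 125 nm.

λ = 125 nm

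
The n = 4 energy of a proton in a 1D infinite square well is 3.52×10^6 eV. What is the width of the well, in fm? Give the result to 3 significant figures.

L = 30.5 fm

From E_n = n²h²/(8m_pL²), L = n·h/√(8m_pE_n).
E_4 = 3.52×10^6 eV = 5.639×10^-13 J, so L = 4·6.626×10^-34/√(8·1.673×10^-27·5.639×10^-13) = 3.05×10^-14 m = 30.5 fm.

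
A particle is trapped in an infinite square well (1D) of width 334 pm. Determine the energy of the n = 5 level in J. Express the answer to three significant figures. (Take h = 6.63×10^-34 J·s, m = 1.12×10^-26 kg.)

E_5 = 1.10×10^-21 J

For an infinite well E_n = n²h²/(8mL²), so E_1 = h²/(8mL²) = (6.63×10^-34)²/(8·1.12×10^-26·(3.34×10^-10 m)²) = 4.398×10^-23 J.
Then E_5 = 5²·E_1 = 25·4.398×10^-23 J = 1.10×10^-21 J.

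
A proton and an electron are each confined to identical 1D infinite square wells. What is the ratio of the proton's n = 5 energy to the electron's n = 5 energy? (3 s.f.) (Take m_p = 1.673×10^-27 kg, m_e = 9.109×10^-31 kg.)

5.44×10^-4

E_n ∝ 1/m at fixed n and L, so the ratio is m_e/m_p = 9.109×10^-31/1.673×10^-27 = 5.44×10^-4.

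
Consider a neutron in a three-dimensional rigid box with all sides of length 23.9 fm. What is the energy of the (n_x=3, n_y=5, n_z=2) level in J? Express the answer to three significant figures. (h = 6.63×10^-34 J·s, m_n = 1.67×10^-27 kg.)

For a 3D rectangular well E = (h²/8m_n)·Σ n_i²/L_i² = (6.63×10^-34)²/(8·1.67×10^-27) · [3²/(23.9 fm)² + 5²/(23.9 fm)² + 2²/(23.9 fm)²].
Evaluating gives E = 2.19×10^-12 J.

E = 2.19×10^-12 J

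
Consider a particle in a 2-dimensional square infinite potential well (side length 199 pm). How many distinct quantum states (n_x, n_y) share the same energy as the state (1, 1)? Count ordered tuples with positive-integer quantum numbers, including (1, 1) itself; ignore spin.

degeneracy = 1

The level has n_x² + n_y² = 2. The ordered positive-integer solutions are (1, 1).
That gives 1 state.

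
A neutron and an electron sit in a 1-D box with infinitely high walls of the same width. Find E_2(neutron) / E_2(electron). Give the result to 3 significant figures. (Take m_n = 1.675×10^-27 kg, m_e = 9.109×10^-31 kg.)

5.44×10^-4

E_n ∝ 1/m at fixed n and L, so the ratio is m_e/m_n = 9.109×10^-31/1.675×10^-27 = 5.44×10^-4.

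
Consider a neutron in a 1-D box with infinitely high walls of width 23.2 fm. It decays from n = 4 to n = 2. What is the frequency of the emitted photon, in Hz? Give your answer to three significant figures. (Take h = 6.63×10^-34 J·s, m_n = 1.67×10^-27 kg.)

f = 1.11×10^21 Hz

E_1 = h²/(8m_nL²) = 6.113×10^-14 J and ΔE = (4² − 2²)E_1 = 7.336×10^-13 J.
f = ΔE/h = 7.336×10^-13/6.63×10^-34 = 1.11×10^21 Hz.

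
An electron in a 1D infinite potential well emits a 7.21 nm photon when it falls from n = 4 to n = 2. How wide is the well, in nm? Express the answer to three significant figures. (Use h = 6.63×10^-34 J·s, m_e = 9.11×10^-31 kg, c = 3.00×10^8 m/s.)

The photon carries ΔE = hc/λ = 6.63×10^-34·3.00×10^8/7.21×10^-9 m = 2.759×10^-17 J.
Since ΔE = (4² − 2²)E_1, E_1 = 2.299×10^-18 J, and L = h/√(8m_eE_1) = 1.62×10^-10 m = 0.162 nm.

L = 0.162 nm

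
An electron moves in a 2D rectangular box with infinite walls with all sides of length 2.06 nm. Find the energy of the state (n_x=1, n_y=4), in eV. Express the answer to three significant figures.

E = 1.51 eV

For a 2D rectangular well E = (h²/8m_e)·Σ n_i²/L_i² = (6.626×10^-34)²/(8·9.109×10^-31) · [1²/(2.06 nm)² + 4²/(2.06 nm)²].
Evaluating gives E = 2.414×10^-19 J = 1.51 eV.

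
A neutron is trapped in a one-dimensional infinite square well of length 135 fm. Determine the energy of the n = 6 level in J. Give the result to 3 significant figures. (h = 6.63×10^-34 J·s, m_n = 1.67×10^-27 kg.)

E_6 = 6.50×10^-14 J

For an infinite well E_n = n²h²/(8m_nL²), so E_1 = h²/(8m_nL²) = (6.63×10^-34)²/(8·1.67×10^-27·(1.35×10^-13 m)²) = 1.805×10^-15 J.
Then E_6 = 6²·E_1 = 36·1.805×10^-15 J = 6.50×10^-14 J.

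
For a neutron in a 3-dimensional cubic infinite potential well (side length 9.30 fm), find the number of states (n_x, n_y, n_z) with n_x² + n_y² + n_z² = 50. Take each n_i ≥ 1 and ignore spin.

degeneracy = 6

The level has n_x² + n_y² + n_z² = 50. The ordered positive-integer solutions are (3, 4, 5), (3, 5, 4), (4, 3, 5), (4, 5, 3), (5, 3, 4), (5, 4, 3).
That gives 6 states.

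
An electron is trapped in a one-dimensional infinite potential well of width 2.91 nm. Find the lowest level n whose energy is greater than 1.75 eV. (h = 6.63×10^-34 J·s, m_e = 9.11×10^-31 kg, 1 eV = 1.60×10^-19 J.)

n = 7

E_1 = h²/(8m_eL²) = 7.123×10^-21 J = 0.04452 eV.
Need n² > 1.75/0.04452 = 39.31, i.e. n > 6.270.
The smallest integer satisfying this is n = 7.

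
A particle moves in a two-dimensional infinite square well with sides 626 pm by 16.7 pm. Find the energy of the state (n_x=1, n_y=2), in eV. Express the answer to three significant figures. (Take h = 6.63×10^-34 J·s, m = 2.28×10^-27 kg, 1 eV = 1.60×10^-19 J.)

For a 2D rectangular well E = (h²/8m)·Σ n_i²/L_i² = (6.63×10^-34)²/(8·2.28×10^-27) · [1²/(626 pm)² + 2²/(16.7 pm)²].
Evaluating gives E = 3.457×10^-19 J = 2.16 eV.

E = 2.16 eV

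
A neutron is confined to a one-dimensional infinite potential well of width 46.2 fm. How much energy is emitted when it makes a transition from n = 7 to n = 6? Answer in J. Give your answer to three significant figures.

|ΔE| = 2.00×10^-13 J

E_1 = h²/(8m_nL²) = 1.535×10^-14 J.
|ΔE| = |7² − 6²|·E_1 = 13·1.535×10^-14 J = 2.00×10^-13 J.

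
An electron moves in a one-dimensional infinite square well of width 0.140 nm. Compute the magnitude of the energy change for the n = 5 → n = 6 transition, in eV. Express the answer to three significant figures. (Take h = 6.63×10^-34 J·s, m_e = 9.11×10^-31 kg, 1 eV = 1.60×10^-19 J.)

E_1 = h²/(8m_eL²) = 3.077×10^-18 J.
|ΔE| = |5² − 6²|·E_1 = 11·3.077×10^-18 J = 3.385×10^-17 J = 212 eV.

|ΔE| = 212 eV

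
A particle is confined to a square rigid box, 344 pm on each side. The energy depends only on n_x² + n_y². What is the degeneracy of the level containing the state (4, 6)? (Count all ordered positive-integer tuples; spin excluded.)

The level has n_x² + n_y² = 52. The ordered positive-integer solutions are (4, 6), (6, 4).
That gives 2 states.

degeneracy = 2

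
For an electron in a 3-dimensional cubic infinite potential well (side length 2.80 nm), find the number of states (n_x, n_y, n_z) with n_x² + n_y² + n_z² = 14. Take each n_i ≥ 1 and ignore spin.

degeneracy = 6

The level has n_x² + n_y² + n_z² = 14. The ordered positive-integer solutions are (1, 2, 3), (1, 3, 2), (2, 1, 3), (2, 3, 1), (3, 1, 2), (3, 2, 1).
That gives 6 states.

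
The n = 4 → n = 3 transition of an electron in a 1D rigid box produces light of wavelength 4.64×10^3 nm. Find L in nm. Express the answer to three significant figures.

The photon carries ΔE = hc/λ = 6.626×10^-34·2.998×10^8/4.64×10^-6 m = 4.281×10^-20 J.
Since ΔE = (4² − 3²)E_1, E_1 = 6.116×10^-21 J, and L = h/√(8m_eE_1) = 3.14×10^-9 m = 3.14 nm.

L = 3.14 nm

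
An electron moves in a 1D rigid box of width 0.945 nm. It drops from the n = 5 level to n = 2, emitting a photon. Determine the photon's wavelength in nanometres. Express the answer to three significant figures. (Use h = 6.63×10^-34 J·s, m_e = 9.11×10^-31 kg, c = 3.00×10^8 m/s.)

E_1 = h²/(8m_eL²) = 6.754×10^-20 J, so ΔE = (5² − 2²)E_1 = 1.418×10^-18 J.
λ = hc/ΔE = (6.63×10^-34·3.00×10^8)/1.418×10^-18 = 1.40×10^-7 m = 140 nm.

λ = 140 nm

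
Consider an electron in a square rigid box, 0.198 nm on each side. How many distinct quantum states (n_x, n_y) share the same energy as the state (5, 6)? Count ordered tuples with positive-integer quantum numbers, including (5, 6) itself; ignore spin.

degeneracy = 2

The level has n_x² + n_y² = 61. The ordered positive-integer solutions are (5, 6), (6, 5).
That gives 2 states.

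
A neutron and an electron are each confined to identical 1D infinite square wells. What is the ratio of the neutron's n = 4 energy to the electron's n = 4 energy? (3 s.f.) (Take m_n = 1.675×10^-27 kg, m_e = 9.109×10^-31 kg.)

5.44×10^-4

E_n ∝ 1/m at fixed n and L, so the ratio is m_e/m_n = 9.109×10^-31/1.675×10^-27 = 5.44×10^-4.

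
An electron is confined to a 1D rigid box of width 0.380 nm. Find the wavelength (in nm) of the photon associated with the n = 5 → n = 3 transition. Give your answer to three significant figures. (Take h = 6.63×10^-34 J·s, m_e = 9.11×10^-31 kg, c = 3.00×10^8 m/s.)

λ = 29.8 nm

E_1 = h²/(8m_eL²) = 4.177×10^-19 J, so ΔE = (5² − 3²)E_1 = 6.683×10^-18 J.
λ = hc/ΔE = (6.63×10^-34·3.00×10^8)/6.683×10^-18 = 2.98×10^-8 m = 29.8 nm.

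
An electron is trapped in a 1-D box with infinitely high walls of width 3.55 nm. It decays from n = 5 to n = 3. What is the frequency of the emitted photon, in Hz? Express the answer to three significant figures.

f = 1.15×10^14 Hz

E_1 = h²/(8m_eL²) = 4.781×10^-21 J and ΔE = (5² − 3²)E_1 = 7.650×10^-20 J.
f = ΔE/h = 7.650×10^-20/6.626×10^-34 = 1.15×10^14 Hz.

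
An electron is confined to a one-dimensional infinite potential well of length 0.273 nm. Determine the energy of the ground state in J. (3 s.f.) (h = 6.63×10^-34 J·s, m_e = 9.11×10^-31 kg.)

For an infinite well E_n = n²h²/(8m_eL²), so E_1 = h²/(8m_eL²) = (6.63×10^-34)²/(8·9.11×10^-31·(2.73×10^-10 m)²) = 8.093×10^-19 J.

E_1 = 8.09×10^-19 J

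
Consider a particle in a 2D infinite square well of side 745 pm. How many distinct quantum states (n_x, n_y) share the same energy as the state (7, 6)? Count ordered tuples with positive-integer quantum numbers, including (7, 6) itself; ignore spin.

degeneracy = 4

The level has n_x² + n_y² = 85. The ordered positive-integer solutions are (2, 9), (6, 7), (7, 6), (9, 2).
That gives 4 states.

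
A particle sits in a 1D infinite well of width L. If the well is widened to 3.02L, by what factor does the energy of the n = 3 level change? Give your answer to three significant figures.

0.110

E_n ∝ 1/L², so the energy scales by 1/3.02² = 0.110.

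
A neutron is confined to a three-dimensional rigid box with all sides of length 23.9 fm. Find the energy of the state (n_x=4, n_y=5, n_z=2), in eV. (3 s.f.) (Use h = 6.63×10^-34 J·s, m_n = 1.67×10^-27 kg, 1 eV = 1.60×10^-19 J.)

E = 1.62×10^7 eV

For a 3D rectangular well E = (h²/8m_n)·Σ n_i²/L_i² = (6.63×10^-34)²/(8·1.67×10^-27) · [4²/(23.9 fm)² + 5²/(23.9 fm)² + 2²/(23.9 fm)²].
Evaluating gives E = 2.592×10^-12 J = 1.62×10^7 eV.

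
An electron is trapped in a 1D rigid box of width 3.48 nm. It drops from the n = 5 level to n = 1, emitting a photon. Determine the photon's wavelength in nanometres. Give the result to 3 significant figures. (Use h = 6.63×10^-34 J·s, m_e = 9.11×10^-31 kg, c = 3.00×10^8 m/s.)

E_1 = h²/(8m_eL²) = 4.980×10^-21 J, so ΔE = (5² − 1²)E_1 = 1.195×10^-19 J.
λ = hc/ΔE = (6.63×10^-34·3.00×10^8)/1.195×10^-19 = 1.66×10^-6 m = 1.66×10^3 nm.

λ = 1.66×10^3 nm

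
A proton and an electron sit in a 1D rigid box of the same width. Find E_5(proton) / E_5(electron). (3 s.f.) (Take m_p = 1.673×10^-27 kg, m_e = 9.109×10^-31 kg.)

E_n ∝ 1/m at fixed n and L, so the ratio is m_e/m_p = 9.109×10^-31/1.673×10^-27 = 5.44×10^-4.

5.44×10^-4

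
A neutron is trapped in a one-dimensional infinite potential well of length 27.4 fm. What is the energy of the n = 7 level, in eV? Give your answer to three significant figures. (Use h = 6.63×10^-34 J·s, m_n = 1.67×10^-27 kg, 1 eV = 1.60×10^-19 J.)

E_7 = 1.34×10^7 eV

For an infinite well E_n = n²h²/(8m_nL²), so E_1 = h²/(8m_nL²) = (6.63×10^-34)²/(8·1.67×10^-27·(2.74×10^-14 m)²) = 4.382×10^-14 J.
Then E_7 = 7²·E_1 = 49·4.382×10^-14 J = 2.147×10^-12 J.
Converting, E_7 = 2.147×10^-12 J / (1.60×10^-19 J/eV) = 1.34×10^7 eV.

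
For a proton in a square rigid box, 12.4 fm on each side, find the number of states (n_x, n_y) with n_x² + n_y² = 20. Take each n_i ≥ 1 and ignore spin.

degeneracy = 2

The level has n_x² + n_y² = 20. The ordered positive-integer solutions are (2, 4), (4, 2).
That gives 2 states.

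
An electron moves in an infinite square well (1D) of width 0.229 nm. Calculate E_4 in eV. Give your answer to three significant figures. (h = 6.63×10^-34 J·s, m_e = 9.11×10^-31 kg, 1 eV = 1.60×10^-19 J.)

For an infinite well E_n = n²h²/(8m_eL²), so E_1 = h²/(8m_eL²) = (6.63×10^-34)²/(8·9.11×10^-31·(2.29×10^-10 m)²) = 1.150×10^-18 J.
Then E_4 = 4²·E_1 = 16·1.150×10^-18 J = 1.840×10^-17 J.
Converting, E_4 = 1.840×10^-17 J / (1.60×10^-19 J/eV) = 115 eV.

E_4 = 115 eV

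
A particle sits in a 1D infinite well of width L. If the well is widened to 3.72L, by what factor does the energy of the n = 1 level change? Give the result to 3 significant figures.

0.0723

E_n ∝ 1/L², so the energy scales by 1/3.72² = 0.0723.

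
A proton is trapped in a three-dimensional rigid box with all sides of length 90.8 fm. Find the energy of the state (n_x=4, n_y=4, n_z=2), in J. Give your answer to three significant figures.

E = 1.43×10^-13 J

For a 3D rectangular well E = (h²/8m_p)·Σ n_i²/L_i² = (6.626×10^-34)²/(8·1.673×10^-27) · [4²/(90.8 fm)² + 4²/(90.8 fm)² + 2²/(90.8 fm)²].
Evaluating gives E = 1.43×10^-13 J.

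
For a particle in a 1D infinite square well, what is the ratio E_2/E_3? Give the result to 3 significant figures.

E_n ∝ n², so E_2/E_3 = 2²/3² = 4/9 = 0.444.

0.444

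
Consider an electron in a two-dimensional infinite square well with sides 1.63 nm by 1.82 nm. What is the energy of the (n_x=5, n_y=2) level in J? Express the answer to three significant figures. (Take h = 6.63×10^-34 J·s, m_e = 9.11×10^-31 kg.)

E = 6.40×10^-19 J

For a 2D rectangular well E = (h²/8m_e)·Σ n_i²/L_i² = (6.63×10^-34)²/(8·9.11×10^-31) · [5²/(1.63 nm)² + 2²/(1.82 nm)²].
Evaluating gives E = 6.40×10^-19 J.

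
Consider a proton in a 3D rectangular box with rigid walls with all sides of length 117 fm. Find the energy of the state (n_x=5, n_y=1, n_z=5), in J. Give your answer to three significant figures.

E = 1.22×10^-13 J

For a 3D rectangular well E = (h²/8m_p)·Σ n_i²/L_i² = (6.626×10^-34)²/(8·1.673×10^-27) · [5²/(117 fm)² + 1²/(117 fm)² + 5²/(117 fm)²].
Evaluating gives E = 1.22×10^-13 J.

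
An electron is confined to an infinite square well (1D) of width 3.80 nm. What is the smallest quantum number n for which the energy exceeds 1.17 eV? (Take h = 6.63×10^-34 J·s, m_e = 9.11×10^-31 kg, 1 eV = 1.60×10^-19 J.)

E_1 = h²/(8m_eL²) = 4.177×10^-21 J = 0.02611 eV.
Need n² > 1.17/0.02611 = 44.81, i.e. n > 6.694.
The smallest integer satisfying this is n = 7.

n = 7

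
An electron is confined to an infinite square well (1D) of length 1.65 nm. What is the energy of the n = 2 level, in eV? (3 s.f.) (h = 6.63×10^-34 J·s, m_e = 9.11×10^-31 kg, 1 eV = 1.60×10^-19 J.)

For an infinite well E_n = n²h²/(8m_eL²), so E_1 = h²/(8m_eL²) = (6.63×10^-34)²/(8·9.11×10^-31·(1.65×10^-9 m)²) = 2.215×10^-20 J.
Then E_2 = 2²·E_1 = 4·2.215×10^-20 J = 8.860×10^-20 J.
Converting, E_2 = 8.860×10^-20 J / (1.60×10^-19 J/eV) = 0.554 eV.

E_2 = 0.554 eV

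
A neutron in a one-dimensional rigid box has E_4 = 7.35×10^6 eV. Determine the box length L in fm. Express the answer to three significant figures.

L = 21.1 fm

From E_n = n²h²/(8m_nL²), L = n·h/√(8m_nE_n).
E_4 = 7.35×10^6 eV = 1.177×10^-12 J, so L = 4·6.626×10^-34/√(8·1.675×10^-27·1.177×10^-12) = 2.11×10^-14 m = 21.1 fm.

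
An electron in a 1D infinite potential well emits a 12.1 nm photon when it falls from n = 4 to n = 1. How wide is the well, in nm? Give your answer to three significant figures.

The photon carries ΔE = hc/λ = 6.626×10^-34·2.998×10^8/1.21×10^-8 m = 1.642×10^-17 J.
Since ΔE = (4² − 1²)E_1, E_1 = 1.095×10^-18 J, and L = h/√(8m_eE_1) = 2.35×10^-10 m = 0.235 nm.

L = 0.235 nm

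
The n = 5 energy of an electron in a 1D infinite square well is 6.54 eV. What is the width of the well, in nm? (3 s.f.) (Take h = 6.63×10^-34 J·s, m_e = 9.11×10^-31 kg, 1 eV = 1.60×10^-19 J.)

From E_n = n²h²/(8m_eL²), L = n·h/√(8m_eE_n).
E_5 = 6.54 eV = 1.046×10^-18 J, so L = 5·6.63×10^-34/√(8·9.11×10^-31·1.046×10^-18) = 1.20×10^-9 m = 1.20 nm.

L = 1.20 nm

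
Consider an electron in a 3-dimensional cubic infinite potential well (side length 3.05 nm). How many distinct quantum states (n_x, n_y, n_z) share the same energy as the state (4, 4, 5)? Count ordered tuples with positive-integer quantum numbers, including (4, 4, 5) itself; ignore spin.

The level has n_x² + n_y² + n_z² = 57. The ordered positive-integer solutions are (2, 2, 7), (2, 7, 2), (4, 4, 5), (4, 5, 4), (5, 4, 4), (7, 2, 2).
That gives 6 states.

degeneracy = 6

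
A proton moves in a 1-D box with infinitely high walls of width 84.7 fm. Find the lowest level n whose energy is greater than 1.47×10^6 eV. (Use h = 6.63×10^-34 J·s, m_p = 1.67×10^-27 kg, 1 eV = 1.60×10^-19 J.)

E_1 = h²/(8m_pL²) = 4.586×10^-15 J = 2.866×10^4 eV.
Need n² > 1.47×10^6/2.866×10^4 = 51.29, i.e. n > 7.162.
The smallest integer satisfying this is n = 8.

n = 8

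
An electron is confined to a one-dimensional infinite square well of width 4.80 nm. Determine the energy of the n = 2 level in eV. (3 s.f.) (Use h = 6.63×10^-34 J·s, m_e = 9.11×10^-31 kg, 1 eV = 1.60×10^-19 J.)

For an infinite well E_n = n²h²/(8m_eL²), so E_1 = h²/(8m_eL²) = (6.63×10^-34)²/(8·9.11×10^-31·(4.80×10^-9 m)²) = 2.618×10^-21 J.
Then E_2 = 2²·E_1 = 4·2.618×10^-21 J = 1.047×10^-20 J.
Converting, E_2 = 1.047×10^-20 J / (1.60×10^-19 J/eV) = 0.0654 eV.

E_2 = 0.0654 eV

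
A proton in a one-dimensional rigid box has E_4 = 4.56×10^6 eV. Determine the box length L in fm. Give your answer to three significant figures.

From E_n = n²h²/(8m_pL²), L = n·h/√(8m_pE_n).
E_4 = 4.56×10^6 eV = 7.305×10^-13 J, so L = 4·6.626×10^-34/√(8·1.673×10^-27·7.305×10^-13) = 2.68×10^-14 m = 26.8 fm.

L = 26.8 fm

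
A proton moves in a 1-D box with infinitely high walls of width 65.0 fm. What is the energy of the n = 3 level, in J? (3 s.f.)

E_3 = 6.99×10^-14 J

For an infinite well E_n = n²h²/(8m_pL²), so E_1 = h²/(8m_pL²) = (6.626×10^-34)²/(8·1.673×10^-27·(6.50×10^-14 m)²) = 7.764×10^-15 J.
Then E_3 = 3²·E_1 = 9·7.764×10^-15 J = 6.99×10^-14 J.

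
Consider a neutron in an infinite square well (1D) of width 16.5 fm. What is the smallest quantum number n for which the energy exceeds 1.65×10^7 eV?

E_1 = h²/(8m_nL²) = 1.203×10^-13 J = 7.509×10^5 eV.
Need n² > 1.65×10^7/7.509×10^5 = 21.97, i.e. n > 4.687.
The smallest integer satisfying this is n = 5.

n = 5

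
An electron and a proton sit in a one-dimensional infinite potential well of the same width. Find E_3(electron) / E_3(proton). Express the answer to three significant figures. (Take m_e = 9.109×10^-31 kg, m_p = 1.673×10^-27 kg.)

1.84×10^3

E_n ∝ 1/m at fixed n and L, so the ratio is m_p/m_e = 1.673×10^-27/9.109×10^-31 = 1.84×10^3.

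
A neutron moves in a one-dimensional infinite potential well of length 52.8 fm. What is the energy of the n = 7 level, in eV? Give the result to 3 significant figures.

For an infinite well E_n = n²h²/(8m_nL²), so E_1 = h²/(8m_nL²) = (6.626×10^-34)²/(8·1.675×10^-27·(5.28×10^-14 m)²) = 1.175×10^-14 J.
Then E_7 = 7²·E_1 = 49·1.175×10^-14 J = 5.758×10^-13 J.
Converting, E_7 = 5.758×10^-13 J / (1.602×10^-19 J/eV) = 3.59×10^6 eV.

E_7 = 3.59×10^6 eV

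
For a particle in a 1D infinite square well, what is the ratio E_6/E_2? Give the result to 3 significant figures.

E_n ∝ n², so E_6/E_2 = 6²/2² = 36/4 = 9.00.

9.00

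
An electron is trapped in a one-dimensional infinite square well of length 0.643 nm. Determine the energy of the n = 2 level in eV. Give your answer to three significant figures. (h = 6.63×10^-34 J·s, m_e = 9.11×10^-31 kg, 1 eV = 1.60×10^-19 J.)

For an infinite well E_n = n²h²/(8m_eL²), so E_1 = h²/(8m_eL²) = (6.63×10^-34)²/(8·9.11×10^-31·(6.43×10^-10 m)²) = 1.459×10^-19 J.
Then E_2 = 2²·E_1 = 4·1.459×10^-19 J = 5.836×10^-19 J.
Converting, E_2 = 5.836×10^-19 J / (1.60×10^-19 J/eV) = 3.65 eV.

E_2 = 3.65 eV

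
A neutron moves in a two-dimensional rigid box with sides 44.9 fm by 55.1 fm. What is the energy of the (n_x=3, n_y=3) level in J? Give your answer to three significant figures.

For a 2D rectangular well E = (h²/8m_n)·Σ n_i²/L_i² = (6.626×10^-34)²/(8·1.675×10^-27) · [3²/(44.9 fm)² + 3²/(55.1 fm)²].
Evaluating gives E = 2.43×10^-13 J.

E = 2.43×10^-13 J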